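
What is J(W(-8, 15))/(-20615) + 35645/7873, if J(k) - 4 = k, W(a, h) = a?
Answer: 734853167/162301895 ≈ 4.5277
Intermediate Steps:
J(k) = 4 + k
J(W(-8, 15))/(-20615) + 35645/7873 = (4 - 8)/(-20615) + 35645/7873 = -4*(-1/20615) + 35645*(1/7873) = 4/20615 + 35645/7873 = 734853167/162301895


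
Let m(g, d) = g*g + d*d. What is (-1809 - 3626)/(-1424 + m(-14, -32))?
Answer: 5435/204 ≈ 26.642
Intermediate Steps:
m(g, d) = d**2 + g**2 (m(g, d) = g**2 + d**2 = d**2 + g**2)
(-1809 - 3626)/(-1424 + m(-14, -32)) = (-1809 - 3626)/(-1424 + ((-32)**2 + (-14)**2)) = -5435/(-1424 + (1024 + 196)) = -5435/(-1424 + 1220) = -5435/(-204) = -5435*(-1/204) = 5435/204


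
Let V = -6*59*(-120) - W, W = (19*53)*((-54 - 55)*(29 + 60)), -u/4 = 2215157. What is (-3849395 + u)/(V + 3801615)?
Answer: -12710023/13613002 ≈ -0.93367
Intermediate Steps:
u = -8860628 (u = -4*2215157 = -8860628)
W = -9768907 (W = 1007*(-109*89) = 1007*(-9701) = -9768907)
V = 9811387 (V = -6*59*(-120) - 1*(-9768907) = -354*(-120) + 9768907 = 42480 + 9768907 = 9811387)
(-3849395 + u)/(V + 3801615) = (-3849395 - 8860628)/(9811387 + 3801615) = -12710023/13613002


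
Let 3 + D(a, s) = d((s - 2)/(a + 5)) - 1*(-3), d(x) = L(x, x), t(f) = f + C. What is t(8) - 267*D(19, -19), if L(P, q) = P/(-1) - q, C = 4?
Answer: -1821/4 ≈ -455.25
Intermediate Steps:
L(P, q) = -P - q (L(P, q) = P*(-1) - q = -P - q)
t(f) = 4 + f (t(f) = f + 4 = 4 + f)
d(x) = -2*x (d(x) = -x - x = -2*x)
D(a, s) = -2*(-2 + s)/(5 + a) (D(a, s) = -3 + (-2*(s - 2)/(a + 5) - 1*(-3)) = -3 + (-2*(-2 + s)/(5 + a) + 3) = -3 + (3 - 2*(-2 + s)/(5 + a)) = -2*(-2 + s)/(5 + a))
t(8) - 267*D(19, -19) = (4 + 8) - 534*(2 - 1*(-19))/(5 + 19) = 12 - 534*(2 + 19)/24 = 12 - 534*21/24 = 12 - 267*7/4 = 12 - 1869/4 = -1821/4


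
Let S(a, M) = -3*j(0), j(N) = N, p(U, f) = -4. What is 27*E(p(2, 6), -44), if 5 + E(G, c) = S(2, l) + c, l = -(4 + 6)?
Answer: -1323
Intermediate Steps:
l = -10 (l = -1*10 = -10)
S(a, M) = 0 (S(a, M) = -3*0 = 0)
E(G, c) = -5 + c (E(G, c) = -5 + (0 + c) = -5 + c)
27*E(p(2, 6), -44) = 27*(-5 - 44) = 27*(-49) = -1323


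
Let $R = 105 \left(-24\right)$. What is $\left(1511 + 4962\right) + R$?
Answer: $3953$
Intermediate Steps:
$R = -2520$
$\left(1511 + 4962\right) + R = \left(1511 + 4962\right) - 2520 = 6473 - 2520 = 3953$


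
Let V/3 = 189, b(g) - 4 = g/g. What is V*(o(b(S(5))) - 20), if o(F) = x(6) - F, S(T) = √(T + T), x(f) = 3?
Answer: -12474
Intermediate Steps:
S(T) = √2*√T (S(T) = √(2*T) = √2*√T)
b(g) = 5 (b(g) = 4 + g/g = 4 + 1 = 5)
o(F) = 3 - F
V = 567 (V = 3*189 = 567)
V*(o(b(S(5))) - 20) = 567*((3 - 1*5) - 20) = 567*((3 - 5) - 20) = 567*(-2 - 20) = 567*(-22) = -12474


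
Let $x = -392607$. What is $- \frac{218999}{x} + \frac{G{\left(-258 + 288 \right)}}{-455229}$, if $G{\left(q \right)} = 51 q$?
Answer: $\frac{11010445229}{19858454667} \approx 0.55445$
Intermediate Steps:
$- \frac{218999}{x} + \frac{G{\left(-258 + 288 \right)}}{-455229} = - \frac{218999}{-392607} + \frac{51 \left(-258 + 288\right)}{-455229} = \left(-218999\right) \left(- \frac{1}{392607}\right) + 51 \cdot 30 \left(- \frac{1}{455229}\right) = \frac{218999}{392607} + 1530 \left(- \frac{1}{455229}\right) = \frac{218999}{392607} - \frac{170}{50581} = \frac{11010445229}{19858454667}$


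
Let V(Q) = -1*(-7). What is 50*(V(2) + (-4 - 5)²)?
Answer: 4400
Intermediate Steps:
V(Q) = 7
50*(V(2) + (-4 - 5)²) = 50*(7 + (-4 - 5)²) = 50*(7 + (-9)²) = 50*(7 + 81) = 50*88 = 4400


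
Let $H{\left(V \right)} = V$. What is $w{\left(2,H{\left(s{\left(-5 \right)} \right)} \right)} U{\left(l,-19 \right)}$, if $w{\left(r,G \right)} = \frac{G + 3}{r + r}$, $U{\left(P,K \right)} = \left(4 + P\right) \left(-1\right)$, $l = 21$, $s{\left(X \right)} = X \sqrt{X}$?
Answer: $- \frac{75}{4} + \frac{125 i \sqrt{5}}{4} \approx -18.75 + 69.877 i$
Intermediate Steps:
$s{\left(X \right)} = X^{\frac{3}{2}}$
$U{\left(P,K \right)} = -4 - P$
$w{\left(r,G \right)} = \frac{3 + G}{2 r}$
$w{\left(2,H{\left(s{\left(-5 \right)} \right)} \right)} U{\left(l,-19 \right)} = \frac{3 + \left(-5\right)^{\frac{3}{2}}}{2 \cdot 2} \left(-4 - 21\right) = \frac{1}{2} \cdot \frac{1}{2} \left(3 - 5 i \sqrt{5}\right) \left(-4 - 21\right) = \left(\frac{3}{4} - \frac{5 i \sqrt{5}}{4}\right) \left(-25\right) = - \frac{75}{4} + \frac{125 i \sqrt{5}}{4}$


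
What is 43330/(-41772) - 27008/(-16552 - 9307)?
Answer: 3853853/540091074 ≈ 0.0071356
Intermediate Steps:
43330/(-41772) - 27008/(-16552 - 9307) = 43330*(-1/41772) - 27008/(-25859) = -21665/20886 - 27008*(-1/25859) = -21665/20886 + 27008/25859 = 3853853/540091074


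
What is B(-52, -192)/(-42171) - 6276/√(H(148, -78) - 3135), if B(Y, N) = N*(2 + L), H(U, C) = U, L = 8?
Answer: 640/14057 + 6276*I*√2987/2987 ≈ 0.045529 + 114.83*I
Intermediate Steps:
B(Y, N) = 10*N (B(Y, N) = N*(2 + 8) = N*10 = 10*N)
B(-52, -192)/(-42171) - 6276/√(H(148, -78) - 3135) = (10*(-192))/(-42171) - 6276/√(148 - 3135) = -1920*(-1/42171) - 6276*(-I*√2987/2987) = 640/14057 - 6276*(-I*√2987/2987) = 640/14057 - (-6276)*I*√2987/2987 = 640/14057 + 6276*I*√2987/2987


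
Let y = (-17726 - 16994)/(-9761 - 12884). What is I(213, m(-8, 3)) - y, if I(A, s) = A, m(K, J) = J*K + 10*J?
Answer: 136819/647 ≈ 211.47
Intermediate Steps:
m(K, J) = 10*J + J*K
y = 992/647 (y = -34720/(-22645) = -34720*(-1/22645) = 992/647 ≈ 1.5332)
I(213, m(-8, 3)) - y = 213 - 1*992/647 = 213 - 992/647 = 136819/647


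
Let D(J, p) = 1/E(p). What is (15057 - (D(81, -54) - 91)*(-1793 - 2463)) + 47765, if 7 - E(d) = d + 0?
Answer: -19788658/61 ≈ -3.2440e+5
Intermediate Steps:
E(d) = 7 - d (E(d) = 7 - (d + 0) = 7 - d)
D(J, p) = 1/(7 - p)
(15057 - (D(81, -54) - 91)*(-1793 - 2463)) + 47765 = (15057 - (-1/(-7 - 54) - 91)*(-1793 - 2463)) + 47765 = (15057 - (-1/(-61) - 91)*(-4256)) + 47765 = (15057 - (-1*(-1/61) - 91)*(-4256)) + 47765 = (15057 - (1/61 - 91)*(-4256)) + 47765 = (15057 - (-5550)*(-4256)/61) + 47765 = (15057 - 1*23620800/61) + 47765 = (15057 - 23620800/61) + 47765 = -22702323/61 + 47765 = -19788658/61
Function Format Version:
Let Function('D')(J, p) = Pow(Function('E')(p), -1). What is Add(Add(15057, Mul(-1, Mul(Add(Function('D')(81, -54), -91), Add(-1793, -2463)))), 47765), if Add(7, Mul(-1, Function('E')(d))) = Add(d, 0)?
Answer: Rational(-19788658, 61) ≈ -3.2440e+5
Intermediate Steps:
Function('E')(d) = Add(7, Mul(-1, d)) (Function('E')(d) = Add(7, Mul(-1, Add(d, 0))) = Add(7, Mul(-1, d)))
Function('D')(J, p) = Pow(Add(7, Mul(-1, p)), -1)
Add(Add(15057, Mul(-1, Mul(Add(Function('D')(81, -54), -91), Add(-1793, -2463)))), 47765) = Add(Add(15057, Mul(-1, Mul(Add(Mul(-1, Pow(Add(-7, -54), -1)), -91), Add(-1793, -2463)))), 47765) = Add(Add(15057, Mul(-1, Mul(Add(Mul(-1, Pow(-61, -1)), -91), -4256))), 47765) = Add(Add(15057, Mul(-1, Mul(Add(Mul(-1, Rational(-1, 61)), -91), -4256))), 47765) = Add(Add(15057, Mul(-1, Mul(Add(Rational(1, 61), -91), -4256))), 47765) = Add(Add(15057, Mul(-1, Mul(Rational(-5550, 61), -4256))), 47765) = Add(Add(15057, Mul(-1, Rational(23620800, 61))), 47765) = Add(Add(15057, Rational(-23620800, 61)), 47765) = Add(Rational(-22702323, 61), 47765) = Rational(-19788658, 61)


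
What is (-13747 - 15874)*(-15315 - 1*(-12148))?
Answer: 93809707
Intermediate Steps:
(-13747 - 15874)*(-15315 - 1*(-12148)) = -29621*(-15315 + 12148) = -29621*(-3167) = 93809707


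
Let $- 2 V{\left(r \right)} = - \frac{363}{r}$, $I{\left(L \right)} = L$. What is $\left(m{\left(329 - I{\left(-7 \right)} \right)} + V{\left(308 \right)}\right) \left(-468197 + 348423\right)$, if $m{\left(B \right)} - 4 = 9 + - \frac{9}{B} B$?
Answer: $- \frac{15390959}{28} \approx -5.4968 \cdot 10^{5}$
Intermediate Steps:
$V{\left(r \right)} = \frac{363}{2 r}$ ($V{\left(r \right)} = - \frac{\left(-363\right) \frac{1}{r}}{2} = \frac{363}{2 r}$)
$m{\left(B \right)} = 4$ ($m{\left(B \right)} = 4 + \left(9 + - \frac{9}{B} B\right) = 4 + \left(9 - 9\right) = 4 + 0 = 4$)
$\left(m{\left(329 - I{\left(-7 \right)} \right)} + V{\left(308 \right)}\right) \left(-468197 + 348423\right) = \left(4 + \frac{363}{2 \cdot 308}\right) \left(-468197 + 348423\right) = \left(4 + \frac{363}{2} \cdot \frac{1}{308}\right) \left(-119774\right) = \left(4 + \frac{33}{56}\right) \left(-119774\right) = \frac{257}{56} \left(-119774\right) = - \frac{15390959}{28}$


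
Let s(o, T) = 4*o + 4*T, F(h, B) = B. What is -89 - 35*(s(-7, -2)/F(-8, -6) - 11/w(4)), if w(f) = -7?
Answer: -354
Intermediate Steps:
s(o, T) = 4*T + 4*o
-89 - 35*(s(-7, -2)/F(-8, -6) - 11/w(4)) = -89 - 35*((4*(-2) + 4*(-7))/(-6) - 11/(-7)) = -89 - 35*((-8 - 28)*(-⅙) - 11*(-⅐)) = -89 - 35*(-36*(-⅙) + 11/7) = -89 - 35*(6 + 11/7) = -89 - 35*53/7 = -89 - 265 = -354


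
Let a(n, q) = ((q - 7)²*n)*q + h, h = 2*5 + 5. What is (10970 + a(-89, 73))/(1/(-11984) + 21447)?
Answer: -339026724848/257020847 ≈ -1319.1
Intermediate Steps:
h = 15 (h = 10 + 5 = 15)
a(n, q) = 15 + n*q*(-7 + q)² (a(n, q) = ((q - 7)²*n)*q + 15 = ((-7 + q)²*n)*q + 15 = (n*(-7 + q)²)*q + 15 = n*q*(-7 + q)² + 15 = 15 + n*q*(-7 + q)²)
(10970 + a(-89, 73))/(1/(-11984) + 21447) = (10970 + (15 - 89*73*(-7 + 73)²))/(1/(-11984) + 21447) = (10970 + (15 - 89*73*66²))/(-1/11984 + 21447) = (10970 + (15 - 89*73*4356))/(257020847/11984) = (10970 + (15 - 28300932))*(11984/257020847) = (10970 - 28300917)*(11984/257020847) = -28289947*11984/257020847 = -339026724848/257020847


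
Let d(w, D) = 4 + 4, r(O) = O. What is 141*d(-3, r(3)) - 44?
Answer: 1084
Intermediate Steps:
d(w, D) = 8
141*d(-3, r(3)) - 44 = 141*8 - 44 = 1128 - 44 = 1084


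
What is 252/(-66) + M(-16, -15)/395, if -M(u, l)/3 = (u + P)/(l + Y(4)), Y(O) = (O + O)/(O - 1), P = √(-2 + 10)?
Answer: -615414/160765 + 18*√2/14615 ≈ -3.8263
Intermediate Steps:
P = 2*√2 (P = √8 = 2*√2 ≈ 2.8284)
Y(O) = 2*O/(-1 + O) (Y(O) = (2*O)/(-1 + O) = 2*O/(-1 + O))
M(u, l) = -3*(u + 2*√2)/(8/3 + l) (M(u, l) = -3*(u + 2*√2)/(l + 2*4/(-1 + 4)) = -3*(u + 2*√2)/(l + 2*4/3) = -3*(u + 2*√2)/(l + 2*4*(⅓)) = -3*(u + 2*√2)/(l + 8/3) = -3*(u + 2*√2)/(8/3 + l))
252/(-66) + M(-16, -15)/395 = 252/(-66) + (9*(-1*(-16) - 2*√2)/(8 + 3*(-15)))/395 = 252*(-1/66) + (9*(16 - 2*√2)/(8 - 45))*(1/395) = -42/11 + (9*(16 - 2*√2)/(-37))*(1/395) = -42/11 + (9*(-1/37)*(16 - 2*√2))*(1/395) = -42/11 + (-144/37 + 18*√2/37)*(1/395) = -42/11 + (-144/14615 + 18*√2/14615) = -615414/160765 + 18*√2/14615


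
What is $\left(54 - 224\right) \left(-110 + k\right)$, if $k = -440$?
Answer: $93500$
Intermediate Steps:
$\left(54 - 224\right) \left(-110 + k\right) = \left(54 - 224\right) \left(-110 - 440\right) = \left(-170\right) \left(-550\right) = 93500$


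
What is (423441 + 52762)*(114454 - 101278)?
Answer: 6274450728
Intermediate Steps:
(423441 + 52762)*(114454 - 101278) = 476203*13176 = 6274450728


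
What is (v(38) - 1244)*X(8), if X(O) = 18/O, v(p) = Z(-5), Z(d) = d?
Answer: -11241/4 ≈ -2810.3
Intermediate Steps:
v(p) = -5
(v(38) - 1244)*X(8) = (-5 - 1244)*(18/8) = -22482/8 = -1249*9/4 = -11241/4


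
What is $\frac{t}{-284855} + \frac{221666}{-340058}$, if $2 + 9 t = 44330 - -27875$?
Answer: $- \frac{296418611822}{435902497155} \approx -0.68001$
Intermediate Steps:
$t = \frac{72203}{9}$ ($t = - \frac{2}{9} + \frac{44330 - -27875}{9} = - \frac{2}{9} + \frac{44330 + 27875}{9} = - \frac{2}{9} + \frac{1}{9} \cdot 72205 = - \frac{2}{9} + \frac{72205}{9} = \frac{72203}{9} \approx 8022.6$)
$\frac{t}{-284855} + \frac{221666}{-340058} = \frac{72203}{9 \left(-284855\right)} + \frac{221666}{-340058} = \frac{72203}{9} \left(- \frac{1}{284855}\right) + 221666 \left(- \frac{1}{340058}\right) = - \frac{72203}{2563695} - \frac{110833}{170029} = - \frac{296418611822}{435902497155}$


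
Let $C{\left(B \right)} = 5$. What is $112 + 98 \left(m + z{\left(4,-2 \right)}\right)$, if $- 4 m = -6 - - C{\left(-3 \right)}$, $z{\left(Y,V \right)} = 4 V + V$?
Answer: $- \frac{1687}{2} \approx -843.5$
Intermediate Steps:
$z{\left(Y,V \right)} = 5 V$
$m = \frac{1}{4}$ ($m = - \frac{-6 + \left(5 - \left(-5 + 5\right)\right)}{4} = - \frac{-6 + \left(5 - 0\right)}{4} = - \frac{-6 + \left(5 + 0\right)}{4} = - \frac{-6 + 5}{4} = \left(- \frac{1}{4}\right) \left(-1\right) = \frac{1}{4} \approx 0.25$)
$112 + 98 \left(m + z{\left(4,-2 \right)}\right) = 112 + 98 \left(\frac{1}{4} + 5 \left(-2\right)\right) = 112 + 98 \left(\frac{1}{4} - 10\right) = 112 + 98 \left(- \frac{39}{4}\right) = 112 - \frac{1911}{2} = - \frac{1687}{2}$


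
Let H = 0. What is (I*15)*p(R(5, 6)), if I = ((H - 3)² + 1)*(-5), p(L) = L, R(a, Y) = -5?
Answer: 3750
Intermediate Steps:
I = -50 (I = ((0 - 3)² + 1)*(-5) = ((-3)² + 1)*(-5) = (9 + 1)*(-5) = 10*(-5) = -50)
(I*15)*p(R(5, 6)) = -50*15*(-5) = -750*(-5) = 3750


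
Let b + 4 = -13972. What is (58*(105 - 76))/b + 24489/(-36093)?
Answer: -67161115/84072628 ≈ -0.79885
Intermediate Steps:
b = -13976 (b = -4 - 13972 = -13976)
(58*(105 - 76))/b + 24489/(-36093) = (58*(105 - 76))/(-13976) + 24489/(-36093) = (58*29)*(-1/13976) + 24489*(-1/36093) = 1682*(-1/13976) - 8163/12031 = -841/6988 - 8163/12031 = -67161115/84072628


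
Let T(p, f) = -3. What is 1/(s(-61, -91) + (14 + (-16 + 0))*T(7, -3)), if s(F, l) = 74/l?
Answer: 91/472 ≈ 0.19280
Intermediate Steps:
1/(s(-61, -91) + (14 + (-16 + 0))*T(7, -3)) = 1/(74/(-91) + (14 + (-16 + 0))*(-3)) = 1/(74*(-1/91) + (14 - 16)*(-3)) = 1/(-74/91 - 2*(-3)) = 1/(-74/91 + 6) = 1/(472/91) = 91/472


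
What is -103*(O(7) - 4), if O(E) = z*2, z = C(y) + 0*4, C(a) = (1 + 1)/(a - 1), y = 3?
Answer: 206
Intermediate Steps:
C(a) = 2/(-1 + a)
z = 1 (z = 2/(-1 + 3) + 0*4 = 2/2 + 0 = 2*(½) + 0 = 1 + 0 = 1)
O(E) = 2 (O(E) = 1*2 = 2)
-103*(O(7) - 4) = -103*(2 - 4) = -103*(-2) = 206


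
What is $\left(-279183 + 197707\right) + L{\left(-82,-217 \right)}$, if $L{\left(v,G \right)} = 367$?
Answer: $-81109$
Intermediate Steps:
$\left(-279183 + 197707\right) + L{\left(-82,-217 \right)} = \left(-279183 + 197707\right) + 367 = -81476 + 367 = -81109$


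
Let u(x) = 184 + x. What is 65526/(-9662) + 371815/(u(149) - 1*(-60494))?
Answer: -196636736/293855237 ≈ -0.66916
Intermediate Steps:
65526/(-9662) + 371815/(u(149) - 1*(-60494)) = 65526/(-9662) + 371815/((184 + 149) - 1*(-60494)) = 65526*(-1/9662) + 371815/(333 + 60494) = -32763/4831 + 371815/60827 = -196636736/293855237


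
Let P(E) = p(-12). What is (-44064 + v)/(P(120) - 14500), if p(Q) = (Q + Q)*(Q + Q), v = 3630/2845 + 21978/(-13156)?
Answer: 14993439051/4737808088 ≈ 3.1646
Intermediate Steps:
v = -134283/340262 (v = 3630*(1/2845) + 21978*(-1/13156) = 726/569 - 999/598 = -134283/340262 ≈ -0.39465)
p(Q) = 4*Q² (p(Q) = (2*Q)*(2*Q) = 4*Q²)
P(E) = 576 (P(E) = 4*(-12)² = 4*144 = 576)
(-44064 + v)/(P(120) - 14500) = (-44064 - 134283/340262)/(576 - 14500) = -14993439051/340262/(-13924) = -14993439051/340262*(-1/13924) = 14993439051/4737808088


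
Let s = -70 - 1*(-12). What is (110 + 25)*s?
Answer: -7830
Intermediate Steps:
s = -58 (s = -70 + 12 = -58)
(110 + 25)*s = (110 + 25)*(-58) = 135*(-58) = -7830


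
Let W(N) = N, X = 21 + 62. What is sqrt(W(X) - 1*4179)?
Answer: 64*I ≈ 64.0*I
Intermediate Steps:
X = 83
sqrt(W(X) - 1*4179) = sqrt(83 - 1*4179) = sqrt(83 - 4179) = sqrt(-4096) = 64*I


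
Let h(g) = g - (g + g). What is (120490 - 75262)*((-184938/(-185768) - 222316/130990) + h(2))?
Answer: -185835267673839/1520859395 ≈ -1.2219e+5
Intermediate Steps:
h(g) = -g (h(g) = g - 2*g = -g)
(120490 - 75262)*((-184938/(-185768) - 222316/130990) + h(2)) = (120490 - 75262)*((-184938/(-185768) - 222316/130990) - 1*2) = 45228*((-184938*(-1/185768) - 222316*1/130990) - 2) = 45228*((92469/92884 - 111158/65495) - 2) = 45228*(-4268542517/6083437580 - 2) = 45228*(-16435417677/6083437580) = -185835267673839/1520859395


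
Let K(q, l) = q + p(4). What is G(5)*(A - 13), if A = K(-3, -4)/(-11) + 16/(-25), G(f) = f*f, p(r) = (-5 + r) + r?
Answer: -341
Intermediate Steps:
p(r) = -5 + 2*r
K(q, l) = 3 + q (K(q, l) = q + (-5 + 2*4) = q + (-5 + 8) = q + 3 = 3 + q)
G(f) = f²
A = -16/25 (A = (3 - 3)/(-11) + 16/(-25) = 0*(-1/11) + 16*(-1/25) = 0 - 16/25 = -16/25 ≈ -0.64000)
G(5)*(A - 13) = 5²*(-16/25 - 13) = 25*(-341/25) = -341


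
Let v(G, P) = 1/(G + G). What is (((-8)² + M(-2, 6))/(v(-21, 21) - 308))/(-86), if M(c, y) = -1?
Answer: 1323/556291 ≈ 0.0023783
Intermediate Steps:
v(G, P) = 1/(2*G)
(((-8)² + M(-2, 6))/(v(-21, 21) - 308))/(-86) = (((-8)² - 1)/((½)/(-21) - 308))/(-86) = -(64 - 1)/(86*((½)*(-1/21) - 308)) = -63/(86*(-1/42 - 308)) = -63/(86*(-12937/42)) = -63*(-42)/(86*12937) = -1/86*(-2646/12937) = 1323/556291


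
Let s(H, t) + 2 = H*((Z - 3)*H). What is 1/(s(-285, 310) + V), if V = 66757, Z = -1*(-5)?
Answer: 1/229205 ≈ 4.3629e-6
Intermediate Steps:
Z = 5
s(H, t) = -2 + 2*H**2 (s(H, t) = -2 + H*((5 - 3)*H) = -2 + H*(2*H) = -2 + 2*H**2)
1/(s(-285, 310) + V) = 1/((-2 + 2*(-285)**2) + 66757) = 1/((-2 + 2*81225) + 66757) = 1/((-2 + 162450) + 66757) = 1/(162448 + 66757) = 1/229205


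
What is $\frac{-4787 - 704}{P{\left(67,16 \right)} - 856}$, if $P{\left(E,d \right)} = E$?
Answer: $\frac{5491}{789} \approx 6.9594$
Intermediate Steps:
$\frac{-4787 - 704}{P{\left(67,16 \right)} - 856} = \frac{-4787 - 704}{67 - 856} = - \frac{5491}{-789} = \left(-5491\right) \left(- \frac{1}{789}\right) = \frac{5491}{789}$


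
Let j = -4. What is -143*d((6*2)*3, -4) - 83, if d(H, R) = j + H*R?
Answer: 21081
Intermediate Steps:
d(H, R) = -4 + H*R
-143*d((6*2)*3, -4) - 83 = -143*(-4 + ((6*2)*3)*(-4)) - 83 = -143*(-4 + (12*3)*(-4)) - 83 = -143*(-4 + 36*(-4)) - 83 = -143*(-4 - 144) - 83 = -143*(-148) - 83 = 21164 - 83 = 21081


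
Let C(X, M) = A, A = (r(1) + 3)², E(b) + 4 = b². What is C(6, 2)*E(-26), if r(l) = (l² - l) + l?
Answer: 10752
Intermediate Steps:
E(b) = -4 + b²
r(l) = l²
A = 16 (A = (1² + 3)² = (1 + 3)² = 4² = 16)
C(X, M) = 16
C(6, 2)*E(-26) = 16*(-4 + (-26)²) = 16*(-4 + 676) = 16*672 = 10752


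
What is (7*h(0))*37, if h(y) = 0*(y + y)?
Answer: 0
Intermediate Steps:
h(y) = 0 (h(y) = 0*(2*y) = 0)
(7*h(0))*37 = (7*0)*37 = 0*37 = 0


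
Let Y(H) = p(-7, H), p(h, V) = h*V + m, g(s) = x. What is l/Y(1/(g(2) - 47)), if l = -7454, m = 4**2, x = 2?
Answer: -335430/727 ≈ -461.39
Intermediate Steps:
g(s) = 2
m = 16
p(h, V) = 16 + V*h (p(h, V) = h*V + 16 = V*h + 16 = 16 + V*h)
Y(H) = 16 - 7*H (Y(H) = 16 + H*(-7) = 16 - 7*H)
l/Y(1/(g(2) - 47)) = -7454/(16 - 7/(2 - 47)) = -7454/(16 - 7/(-45)) = -7454/(16 - 7*(-1/45)) = -7454/(16 + 7/45) = -7454/727/45 = -7454*45/727 = -335430/727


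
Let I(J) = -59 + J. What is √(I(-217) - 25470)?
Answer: I*√25746 ≈ 160.46*I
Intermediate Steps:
√(I(-217) - 25470) = √((-59 - 217) - 25470) = √(-276 - 25470) = √(-25746) = I*√25746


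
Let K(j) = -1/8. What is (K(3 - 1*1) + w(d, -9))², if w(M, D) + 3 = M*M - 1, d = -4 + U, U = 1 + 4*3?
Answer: 378225/64 ≈ 5909.8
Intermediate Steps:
U = 13 (U = 1 + 12 = 13)
d = 9 (d = -4 + 13 = 9)
K(j) = -⅛ (K(j) = -1*⅛ = -⅛)
w(M, D) = -4 + M² (w(M, D) = -3 + (M*M - 1) = -3 + (M² - 1) = -3 + (-1 + M²) = -4 + M²)
(K(3 - 1*1) + w(d, -9))² = (-⅛ + (-4 + 9²))² = (-⅛ + (-4 + 81))² = (-⅛ + 77)² = (615/8)² = 378225/64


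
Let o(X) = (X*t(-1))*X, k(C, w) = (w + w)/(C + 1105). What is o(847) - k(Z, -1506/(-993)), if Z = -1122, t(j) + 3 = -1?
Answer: -16147440768/5627 ≈ -2.8696e+6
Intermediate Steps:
t(j) = -4 (t(j) = -3 - 1 = -4)
k(C, w) = 2*w/(1105 + C) (k(C, w) = (2*w)/(1105 + C) = 2*w/(1105 + C))
o(X) = -4*X² (o(X) = (X*(-4))*X = (-4*X)*X = -4*X²)
o(847) - k(Z, -1506/(-993)) = -4*847² - 2*(-1506/(-993))/(1105 - 1122) = -4*717409 - 2*(-1506*(-1/993))/(-17) = -2869636 - 2*502*(-1)/(331*17) = -2869636 - 1*(-1004/5627) = -2869636 + 1004/5627 = -16147440768/5627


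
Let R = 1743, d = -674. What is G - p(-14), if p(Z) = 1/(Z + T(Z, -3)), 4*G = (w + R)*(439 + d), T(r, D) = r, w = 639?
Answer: -3918389/28 ≈ -1.3994e+5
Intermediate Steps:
G = -279885/2 (G = ((639 + 1743)*(439 - 674))/4 = (2382*(-235))/4 = (¼)*(-559770) = -279885/2 ≈ -1.3994e+5)
p(Z) = 1/(2*Z) (p(Z) = 1/(Z + Z) = 1/(2*Z))
G - p(-14) = -279885/2 - 1/(2*(-14)) = -279885/2 - (-1)/(2*14) = -279885/2 - 1*(-1/28) = -279885/2 + 1/28 = -3918389/28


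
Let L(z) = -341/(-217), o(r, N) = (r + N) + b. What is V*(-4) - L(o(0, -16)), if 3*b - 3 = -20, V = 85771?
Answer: -2401599/7 ≈ -3.4309e+5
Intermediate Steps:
b = -17/3 (b = 1 + (1/3)*(-20) = 1 - 20/3 = -17/3 ≈ -5.6667)
o(r, N) = -17/3 + N + r (o(r, N) = (r + N) - 17/3 = (N + r) - 17/3 = -17/3 + N + r)
L(z) = 11/7 (L(z) = -341*(-1/217) = 11/7)
V*(-4) - L(o(0, -16)) = 85771*(-4) - 1*11/7 = -343084 - 11/7 = -2401599/7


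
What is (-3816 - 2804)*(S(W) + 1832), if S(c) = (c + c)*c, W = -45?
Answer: -38938840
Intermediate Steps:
S(c) = 2*c² (S(c) = (2*c)*c = 2*c²)
(-3816 - 2804)*(S(W) + 1832) = (-3816 - 2804)*(2*(-45)² + 1832) = -6620*(2*2025 + 1832) = -6620*(4050 + 1832) = -6620*5882 = -38938840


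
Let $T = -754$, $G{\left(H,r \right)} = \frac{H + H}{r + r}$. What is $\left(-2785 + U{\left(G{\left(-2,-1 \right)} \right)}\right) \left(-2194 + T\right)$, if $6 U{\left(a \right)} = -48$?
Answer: $8233764$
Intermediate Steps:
$G{\left(H,r \right)} = \frac{H}{r}$ ($G{\left(H,r \right)} = \frac{2 H}{2 r} = 2 H \frac{1}{2 r} = \frac{H}{r}$)
$U{\left(a \right)} = -8$ ($U{\left(a \right)} = \frac{1}{6} \left(-48\right) = -8$)
$\left(-2785 + U{\left(G{\left(-2,-1 \right)} \right)}\right) \left(-2194 + T\right) = \left(-2785 - 8\right) \left(-2194 - 754\right) = \left(-2793\right) \left(-2948\right) = 8233764$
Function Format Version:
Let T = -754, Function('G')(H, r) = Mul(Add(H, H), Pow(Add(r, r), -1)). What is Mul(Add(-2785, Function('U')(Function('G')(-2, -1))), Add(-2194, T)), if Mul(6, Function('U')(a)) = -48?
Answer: 8233764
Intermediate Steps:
Function('G')(H, r) = Mul(H, Pow(r, -1)) (Function('G')(H, r) = Mul(Mul(2, H), Pow(Mul(2, r), -1)) = Mul(Mul(2, H), Mul(Rational(1, 2), Pow(r, -1))) = Mul(H, Pow(r, -1)))
Function('U')(a) = -8 (Function('U')(a) = Mul(Rational(1, 6), -48) = -8)
Mul(Add(-2785, Function('U')(Function('G')(-2, -1))), Add(-2194, T)) = Mul(Add(-2785, -8), Add(-2194, -754)) = Mul(-2793, -2948) = 8233764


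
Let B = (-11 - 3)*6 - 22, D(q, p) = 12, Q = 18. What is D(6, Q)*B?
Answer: -1272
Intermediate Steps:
B = -106 (B = -14*6 - 22 = -84 - 22 = -106)
D(6, Q)*B = 12*(-106) = -1272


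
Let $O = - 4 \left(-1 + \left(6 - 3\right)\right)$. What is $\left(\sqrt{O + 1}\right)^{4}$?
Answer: $49$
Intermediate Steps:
$O = -8$ ($O = - 4 \left(-1 + \left(6 - 3\right)\right) = - 4 \left(-1 + 3\right) = \left(-4\right) 2 = -8$)
$\left(\sqrt{O + 1}\right)^{4} = \left(\sqrt{-8 + 1}\right)^{4} = \left(\sqrt{-7}\right)^{4} = \left(i \sqrt{7}\right)^{4} = 49$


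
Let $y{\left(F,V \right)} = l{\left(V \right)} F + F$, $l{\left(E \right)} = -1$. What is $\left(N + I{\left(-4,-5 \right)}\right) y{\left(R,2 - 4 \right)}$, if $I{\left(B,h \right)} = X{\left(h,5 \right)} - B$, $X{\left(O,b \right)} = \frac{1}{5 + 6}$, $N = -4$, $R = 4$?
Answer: $0$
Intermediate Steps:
$y{\left(F,V \right)} = 0$ ($y{\left(F,V \right)} = - F + F = 0$)
$X{\left(O,b \right)} = \frac{1}{11}$
$I{\left(B,h \right)} = \frac{1}{11} - B$
$\left(N + I{\left(-4,-5 \right)}\right) y{\left(R,2 - 4 \right)} = \left(-4 + \left(\frac{1}{11} - -4\right)\right) 0 = \left(-4 + \left(\frac{1}{11} + 4\right)\right) 0 = \left(-4 + \frac{45}{11}\right) 0 = \frac{1}{11} \cdot 0 = 0$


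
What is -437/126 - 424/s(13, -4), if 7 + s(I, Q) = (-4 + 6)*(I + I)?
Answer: -2707/210 ≈ -12.890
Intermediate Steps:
s(I, Q) = -7 + 4*I (s(I, Q) = -7 + (-4 + 6)*(I + I) = -7 + 2*(2*I) = -7 + 4*I)
-437/126 - 424/s(13, -4) = -437/126 - 424/(-7 + 4*13) = -437*1/126 - 424/(-7 + 52) = -437/126 - 424/45 = -2707/210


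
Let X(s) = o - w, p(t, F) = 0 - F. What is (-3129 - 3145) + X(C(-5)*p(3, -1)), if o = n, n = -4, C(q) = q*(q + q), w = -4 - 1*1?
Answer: -6273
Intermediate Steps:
w = -5 (w = -4 - 1 = -5)
C(q) = 2*q**2 (C(q) = q*(2*q) = 2*q**2)
o = -4
p(t, F) = -F
X(s) = 1 (X(s) = -4 - 1*(-5) = -4 + 5 = 1)
(-3129 - 3145) + X(C(-5)*p(3, -1)) = (-3129 - 3145) + 1 = -6274 + 1 = -6273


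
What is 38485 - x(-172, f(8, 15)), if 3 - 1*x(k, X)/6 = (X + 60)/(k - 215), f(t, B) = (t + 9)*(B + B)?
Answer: 1653701/43 ≈ 38458.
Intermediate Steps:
f(t, B) = 2*B*(9 + t) (f(t, B) = (9 + t)*(2*B) = 2*B*(9 + t))
x(k, X) = 18 - 6*(60 + X)/(-215 + k) (x(k, X) = 18 - 6*(X + 60)/(k - 215) = 18 - 6*(60 + X)/(-215 + k))
38485 - x(-172, f(8, 15)) = 38485 - 6*(-705 - 2*15*(9 + 8) + 3*(-172))/(-215 - 172) = 38485 - 6*(-705 - 2*15*17 - 516)/(-387) = 38485 - 6*(-1)*(-705 - 1*510 - 516)/387 = 38485 - 6*(-1)*(-705 - 510 - 516)/387 = 38485 - 6*(-1)*(-1731)/387 = 38485 - 1*1154/43 = 38485 - 1154/43 = 1653701/43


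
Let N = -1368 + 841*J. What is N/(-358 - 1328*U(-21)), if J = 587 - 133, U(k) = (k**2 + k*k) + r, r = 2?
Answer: -190223/587155 ≈ -0.32397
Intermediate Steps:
U(k) = 2 + 2*k**2 (U(k) = (k**2 + k*k) + 2 = (k**2 + k**2) + 2 = 2*k**2 + 2 = 2 + 2*k**2)
J = 454
N = 380446 (N = -1368 + 841*454 = -1368 + 381814 = 380446)
N/(-358 - 1328*U(-21)) = 380446/(-358 - 1328*(2 + 2*(-21)**2)) = 380446/(-358 - 1328*(2 + 2*441)) = 380446/(-358 - 1328*(2 + 882)) = 380446/(-358 - 1328*884) = 380446/(-358 - 1173952) = 380446/(-1174310) = 380446*(-1/1174310) = -190223/587155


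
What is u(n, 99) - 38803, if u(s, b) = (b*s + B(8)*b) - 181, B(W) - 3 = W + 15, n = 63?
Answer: -30173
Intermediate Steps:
B(W) = 18 + W (B(W) = 3 + (W + 15) = 3 + (15 + W) = 18 + W)
u(s, b) = -181 + 26*b + b*s (u(s, b) = (b*s + (18 + 8)*b) - 181 = (b*s + 26*b) - 181 = (26*b + b*s) - 181 = -181 + 26*b + b*s)
u(n, 99) - 38803 = (-181 + 26*99 + 99*63) - 38803 = (-181 + 2574 + 6237) - 38803 = 8630 - 38803 = -30173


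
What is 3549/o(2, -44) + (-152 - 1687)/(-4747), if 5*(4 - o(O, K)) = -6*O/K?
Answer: 132427104/147157 ≈ 899.90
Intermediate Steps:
o(O, K) = 4 + 6*O/(5*K) (o(O, K) = 4 - (-6)*O/K/5 = 4 - (-6)*O/(5*K) = 4 + 6*O/(5*K))
3549/o(2, -44) + (-152 - 1687)/(-4747) = 3549/(4 + (6/5)*2/(-44)) + (-152 - 1687)/(-4747) = 3549/(4 + (6/5)*2*(-1/44)) - 1839*(-1/4747) = 3549/(4 - 3/55) + 1839/4747 = 3549/(217/55) + 1839/4747 = 3549*(55/217) + 1839/4747 = 27885/31 + 1839/4747 = 132427104/147157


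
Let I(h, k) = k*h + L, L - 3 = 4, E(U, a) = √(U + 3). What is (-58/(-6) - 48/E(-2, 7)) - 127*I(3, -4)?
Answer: 1790/3 ≈ 596.67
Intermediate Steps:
E(U, a) = √(3 + U)
L = 7 (L = 3 + 4 = 7)
I(h, k) = 7 + h*k (I(h, k) = k*h + 7 = h*k + 7 = 7 + h*k)
(-58/(-6) - 48/E(-2, 7)) - 127*I(3, -4) = (-58/(-6) - 48/√(3 - 2)) - 127*(7 + 3*(-4)) = (-58*(-⅙) - 48/(√1)) - 127*(7 - 12) = (29/3 - 48/1) - 127*(-5) = (29/3 - 48*1) + 635 = (29/3 - 48) + 635 = -115/3 + 635 = 1790/3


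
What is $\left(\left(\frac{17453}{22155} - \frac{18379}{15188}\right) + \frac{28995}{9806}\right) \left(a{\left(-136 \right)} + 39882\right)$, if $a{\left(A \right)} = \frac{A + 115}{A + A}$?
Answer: $\frac{3024038175640132365}{29916575636416} \approx 1.0108 \cdot 10^{5}$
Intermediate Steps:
$a{\left(A \right)} = \frac{115 + A}{2 A}$
$\left(\left(\frac{17453}{22155} - \frac{18379}{15188}\right) + \frac{28995}{9806}\right) \left(a{\left(-136 \right)} + 39882\right) = \left(\left(\frac{17453}{22155} - \frac{18379}{15188}\right) + \frac{28995}{9806}\right) \left(\frac{115 - 136}{2 \left(-136\right)} + 39882\right) = \left(\left(17453 \cdot \frac{1}{22155} - \frac{18379}{15188}\right) + 28995 \cdot \frac{1}{9806}\right) \left(\frac{1}{2} \left(- \frac{1}{136}\right) \left(-21\right) + 39882\right) = \left(\left(\frac{17453}{22155} - \frac{18379}{15188}\right) + \frac{28995}{9806}\right) \left(\frac{21}{272} + 39882\right) = \left(- \frac{142110581}{336490140} + \frac{28995}{9806}\right) \frac{10847925}{272} = \frac{4181497626007}{1649811156420} \cdot \frac{10847925}{272} = \frac{3024038175640132365}{29916575636416}$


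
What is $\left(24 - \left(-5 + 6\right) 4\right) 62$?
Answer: $1240$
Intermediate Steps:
$\left(24 - \left(-5 + 6\right) 4\right) 62 = \left(24 - 1 \cdot 4\right) 62 = \left(24 - 4\right) 62 = 20 \cdot 62 = 1240$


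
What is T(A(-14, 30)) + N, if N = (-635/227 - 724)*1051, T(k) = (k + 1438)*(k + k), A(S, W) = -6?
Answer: -177297901/227 ≈ -7.8105e+5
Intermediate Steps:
T(k) = 2*k*(1438 + k) (T(k) = (1438 + k)*(2*k) = 2*k*(1438 + k))
N = -173397133/227 (N = (-635*1/227 - 724)*1051 = (-635/227 - 724)*1051 = -164983/227*1051 = -173397133/227 ≈ -7.6386e+5)
T(A(-14, 30)) + N = 2*(-6)*(1438 - 6) - 173397133/227 = 2*(-6)*1432 - 173397133/227 = -17184 - 173397133/227 = -177297901/227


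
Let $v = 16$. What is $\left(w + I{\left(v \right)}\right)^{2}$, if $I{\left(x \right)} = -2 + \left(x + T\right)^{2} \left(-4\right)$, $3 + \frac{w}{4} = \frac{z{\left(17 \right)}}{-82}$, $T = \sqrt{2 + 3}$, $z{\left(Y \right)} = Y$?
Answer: $\frac{2022309264}{1681} + \frac{11113472 \sqrt{5}}{41} \approx 1.8091 \cdot 10^{6}$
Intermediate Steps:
$T = \sqrt{5} \approx 2.2361$
$w = - \frac{526}{41}$ ($w = -12 + 4 \frac{17}{-82} = -12 + 4 \cdot 17 \left(- \frac{1}{82}\right) = -12 + 4 \left(- \frac{17}{82}\right) = -12 - \frac{34}{41} = - \frac{526}{41} \approx -12.829$)
$I{\left(x \right)} = -2 - 4 \left(x + \sqrt{5}\right)^{2}$ ($I{\left(x \right)} = -2 + \left(x + \sqrt{5}\right)^{2} \left(-4\right) = -2 - 4 \left(x + \sqrt{5}\right)^{2}$)
$\left(w + I{\left(v \right)}\right)^{2} = \left(- \frac{526}{41} - \left(2 + 4 \left(16 + \sqrt{5}\right)^{2}\right)\right)^{2} = \left(- \frac{608}{41} - 4 \left(16 + \sqrt{5}\right)^{2}\right)^{2}$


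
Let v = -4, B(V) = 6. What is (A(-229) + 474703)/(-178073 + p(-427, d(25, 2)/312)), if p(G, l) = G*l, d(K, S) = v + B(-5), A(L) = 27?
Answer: -14811576/5555963 ≈ -2.6659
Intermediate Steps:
d(K, S) = 2 (d(K, S) = -4 + 6 = 2)
(A(-229) + 474703)/(-178073 + p(-427, d(25, 2)/312)) = (27 + 474703)/(-178073 - 854/312) = 474730/(-178073 - 854/312) = 474730/(-178073 - 427*1/156) = 474730/(-178073 - 427/156) = 474730/(-27779815/156) = 474730*(-156/27779815) = -14811576/5555963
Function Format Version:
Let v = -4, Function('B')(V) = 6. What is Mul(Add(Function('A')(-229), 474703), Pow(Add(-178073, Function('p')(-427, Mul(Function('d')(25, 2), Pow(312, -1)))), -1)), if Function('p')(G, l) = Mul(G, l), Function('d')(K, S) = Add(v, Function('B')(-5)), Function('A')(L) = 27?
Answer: Rational(-14811576, 5555963) ≈ -2.6659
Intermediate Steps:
Function('d')(K, S) = 2 (Function('d')(K, S) = Add(-4, 6) = 2)
Mul(Add(Function('A')(-229), 474703), Pow(Add(-178073, Function('p')(-427, Mul(Function('d')(25, 2), Pow(312, -1)))), -1)) = Mul(Add(27, 474703), Pow(Add(-178073, Mul(-427, Mul(2, Pow(312, -1)))), -1)) = Mul(474730, Pow(Add(-178073, Mul(-427, Mul(2, Rational(1, 312)))), -1)) = Mul(474730, Pow(Add(-178073, Mul(-427, Rational(1, 156))), -1)) = Mul(474730, Pow(Add(-178073, Rational(-427, 156)), -1)) = Mul(474730, Pow(Rational(-27779815, 156), -1)) = Mul(474730, Rational(-156, 27779815)) = Rational(-14811576, 5555963)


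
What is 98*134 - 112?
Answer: 13020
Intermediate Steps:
98*134 - 112 = 13132 - 112 = 13020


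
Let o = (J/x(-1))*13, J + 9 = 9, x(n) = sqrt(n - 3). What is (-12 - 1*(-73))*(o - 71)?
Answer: -4331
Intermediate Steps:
x(n) = sqrt(-3 + n)
J = 0 (J = -9 + 9 = 0)
o = 0 (o = (0/(sqrt(-3 - 1)))*13 = (0/(sqrt(-4)))*13 = (0/((2*I)))*13 = (0*(-I/2))*13 = 0*13 = 0)
(-12 - 1*(-73))*(o - 71) = (-12 - 1*(-73))*(0 - 71) = (-12 + 73)*(-71) = 61*(-71) = -4331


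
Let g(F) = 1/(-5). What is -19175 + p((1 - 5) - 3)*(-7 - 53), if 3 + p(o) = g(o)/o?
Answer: -132977/7 ≈ -18997.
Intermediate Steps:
g(F) = -1/5
p(o) = -3 - 1/(5*o)
-19175 + p((1 - 5) - 3)*(-7 - 53) = -19175 + (-3 - 1/(5*((1 - 5) - 3)))*(-7 - 53) = -19175 + (-3 - 1/(5*(-4 - 3)))*(-60) = -19175 + (-3 - 1/5/(-7))*(-60) = -19175 + (-3 - 1/5*(-1/7))*(-60) = -19175 + (-3 + 1/35)*(-60) = -19175 - 104/35*(-60) = -19175 + 1248/7 = -132977/7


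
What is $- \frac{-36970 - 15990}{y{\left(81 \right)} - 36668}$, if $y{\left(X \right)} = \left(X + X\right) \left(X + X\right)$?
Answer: $- \frac{6620}{1303} \approx -5.0806$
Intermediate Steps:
$y{\left(X \right)} = 4 X^{2}$ ($y{\left(X \right)} = 2 X 2 X = 4 X^{2}$)
$- \frac{-36970 - 15990}{y{\left(81 \right)} - 36668} = - \frac{-36970 - 15990}{4 \cdot 81^{2} - 36668} = - \frac{-52960}{4 \cdot 6561 - 36668} = - \frac{-52960}{26244 - 36668} = - \frac{-52960}{-10424} = - \frac{\left(-52960\right) \left(-1\right)}{10424} = \left(-1\right) \frac{6620}{1303} = - \frac{6620}{1303}$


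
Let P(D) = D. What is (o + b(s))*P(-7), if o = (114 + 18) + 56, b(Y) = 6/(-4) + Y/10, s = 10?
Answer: -2625/2 ≈ -1312.5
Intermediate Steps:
b(Y) = -3/2 + Y/10 (b(Y) = 6*(-¼) + Y*(⅒) = -3/2 + Y/10)
o = 188 (o = 132 + 56 = 188)
(o + b(s))*P(-7) = (188 + (-3/2 + (⅒)*10))*(-7) = (188 + (-3/2 + 1))*(-7) = (188 - ½)*(-7) = (375/2)*(-7) = -2625/2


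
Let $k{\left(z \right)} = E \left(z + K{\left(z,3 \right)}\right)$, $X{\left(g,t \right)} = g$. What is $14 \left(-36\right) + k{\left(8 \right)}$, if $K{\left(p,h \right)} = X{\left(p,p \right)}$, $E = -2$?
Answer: $-536$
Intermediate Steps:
$K{\left(p,h \right)} = p$
$k{\left(z \right)} = - 4 z$ ($k{\left(z \right)} = - 2 \left(z + z\right) = - 2 \cdot 2 z = - 4 z$)
$14 \left(-36\right) + k{\left(8 \right)} = 14 \left(-36\right) - 32 = -504 - 32 = -536$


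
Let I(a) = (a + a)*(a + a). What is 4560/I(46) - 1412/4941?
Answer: 661237/2613789 ≈ 0.25298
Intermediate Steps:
I(a) = 4*a² (I(a) = (2*a)*(2*a) = 4*a²)
4560/I(46) - 1412/4941 = 4560/((4*46²)) - 1412/4941 = 4560/((4*2116)) - 1412*1/4941 = 4560/8464 - 1412/4941 = 4560*(1/8464) - 1412/4941 = 285/529 - 1412/4941 = 661237/2613789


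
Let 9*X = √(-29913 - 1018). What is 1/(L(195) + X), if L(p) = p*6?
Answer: 94770/110911831 - 9*I*√30931/110911831 ≈ 0.00085446 - 1.4271e-5*I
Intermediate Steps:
L(p) = 6*p
X = I*√30931/9 (X = √(-29913 - 1018)/9 = √(-30931)/9 = (I*√30931)/9 = I*√30931/9 ≈ 19.541*I)
1/(L(195) + X) = 1/(6*195 + I*√30931/9) = 1/(1170 + I*√30931/9)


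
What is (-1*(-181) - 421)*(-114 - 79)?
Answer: 46320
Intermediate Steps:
(-1*(-181) - 421)*(-114 - 79) = (181 - 421)*(-193) = -240*(-193) = 46320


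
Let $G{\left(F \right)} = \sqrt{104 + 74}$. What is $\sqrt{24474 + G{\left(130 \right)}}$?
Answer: $\sqrt{24474 + \sqrt{178}} \approx 156.48$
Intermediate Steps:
$G{\left(F \right)} = \sqrt{178}$
$\sqrt{24474 + G{\left(130 \right)}} = \sqrt{24474 + \sqrt{178}}$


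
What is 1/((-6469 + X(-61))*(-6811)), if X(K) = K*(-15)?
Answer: 1/37828294 ≈ 2.6435e-8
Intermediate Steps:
X(K) = -15*K
1/((-6469 + X(-61))*(-6811)) = 1/(-6469 - 15*(-61)*(-6811)) = -1/6811/(-6469 + 915) = -1/6811/(-5554) = -1/5554*(-1/6811) = 1/37828294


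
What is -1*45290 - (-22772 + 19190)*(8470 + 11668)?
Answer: 72089026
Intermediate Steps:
-1*45290 - (-22772 + 19190)*(8470 + 11668) = -45290 - (-3582)*20138 = -45290 - 1*(-72134316) = -45290 + 72134316 = 72089026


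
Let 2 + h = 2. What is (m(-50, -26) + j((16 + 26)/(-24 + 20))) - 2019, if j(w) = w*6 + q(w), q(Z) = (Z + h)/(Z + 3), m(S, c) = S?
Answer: -10653/5 ≈ -2130.6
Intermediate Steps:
h = 0 (h = -2 + 2 = 0)
q(Z) = Z/(3 + Z) (q(Z) = (Z + 0)/(Z + 3) = Z/(3 + Z))
j(w) = 6*w + w/(3 + w) (j(w) = w*6 + w/(3 + w) = 6*w + w/(3 + w))
(m(-50, -26) + j((16 + 26)/(-24 + 20))) - 2019 = (-50 + ((16 + 26)/(-24 + 20))*(19 + 6*((16 + 26)/(-24 + 20)))/(3 + (16 + 26)/(-24 + 20))) - 2019 = (-50 + (42/(-4))*(19 + 6*(42/(-4)))/(3 + 42/(-4))) - 2019 = (-50 + (42*(-¼))*(19 + 6*(42*(-¼)))/(3 + 42*(-¼))) - 2019 = (-50 - 21*(19 + 6*(-21/2))/(2*(3 - 21/2))) - 2019 = (-50 - 21*(19 - 63)/(2*(-15/2))) - 2019 = (-50 - 21/2*(-2/15)*(-44)) - 2019 = (-50 - 308/5) - 2019 = -558/5 - 2019 = -10653/5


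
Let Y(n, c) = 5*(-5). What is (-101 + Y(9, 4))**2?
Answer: 15876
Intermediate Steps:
Y(n, c) = -25
(-101 + Y(9, 4))**2 = (-101 - 25)**2 = (-126)**2 = 15876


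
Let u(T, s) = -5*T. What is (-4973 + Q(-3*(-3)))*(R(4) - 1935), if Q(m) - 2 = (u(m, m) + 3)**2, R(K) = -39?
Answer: 6330618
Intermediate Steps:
Q(m) = 2 + (3 - 5*m)**2 (Q(m) = 2 + (-5*m + 3)**2 = 2 + (3 - 5*m)**2)
(-4973 + Q(-3*(-3)))*(R(4) - 1935) = (-4973 + (2 + (-3 + 5*(-3*(-3)))**2))*(-39 - 1935) = (-4973 + (2 + (-3 + 5*9)**2))*(-1974) = (-4973 + (2 + (-3 + 45)**2))*(-1974) = (-4973 + (2 + 42**2))*(-1974) = (-4973 + (2 + 1764))*(-1974) = (-4973 + 1766)*(-1974) = -3207*(-1974) = 6330618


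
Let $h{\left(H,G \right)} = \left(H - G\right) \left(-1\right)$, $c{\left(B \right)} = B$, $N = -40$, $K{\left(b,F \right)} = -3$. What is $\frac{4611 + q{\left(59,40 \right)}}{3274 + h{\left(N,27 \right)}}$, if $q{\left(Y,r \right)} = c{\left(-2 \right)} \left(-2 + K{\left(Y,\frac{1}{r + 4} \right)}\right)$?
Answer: $\frac{4621}{3341} \approx 1.3831$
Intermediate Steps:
$h{\left(H,G \right)} = G - H$
$q{\left(Y,r \right)} = 10$ ($q{\left(Y,r \right)} = - 2 \left(-2 - 3\right) = \left(-2\right) \left(-5\right) = 10$)
$\frac{4611 + q{\left(59,40 \right)}}{3274 + h{\left(N,27 \right)}} = \frac{4611 + 10}{3274 + \left(27 - -40\right)} = \frac{4621}{3274 + \left(27 + 40\right)} = \frac{4621}{3274 + 67} = \frac{4621}{3341}$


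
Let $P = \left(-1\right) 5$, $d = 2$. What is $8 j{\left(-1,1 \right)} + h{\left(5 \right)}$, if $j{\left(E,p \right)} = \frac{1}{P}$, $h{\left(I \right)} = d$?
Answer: $\frac{2}{5} \approx 0.4$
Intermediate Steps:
$P = -5$
$h{\left(I \right)} = 2$
$j{\left(E,p \right)} = - \frac{1}{5}$ ($j{\left(E,p \right)} = \frac{1}{-5} = - \frac{1}{5}$)
$8 j{\left(-1,1 \right)} + h{\left(5 \right)} = 8 \left(- \frac{1}{5}\right) + 2 = - \frac{8}{5} + 2 = \frac{2}{5}$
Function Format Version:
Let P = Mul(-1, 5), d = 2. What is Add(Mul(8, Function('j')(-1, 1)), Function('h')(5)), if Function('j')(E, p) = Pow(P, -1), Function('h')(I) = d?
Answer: Rational(2, 5) ≈ 0.40000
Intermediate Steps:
P = -5
Function('h')(I) = 2
Function('j')(E, p) = Rational(-1, 5) (Function('j')(E, p) = Pow(-5, -1) = Rational(-1, 5))
Add(Mul(8, Function('j')(-1, 1)), Function('h')(5)) = Add(Mul(8, Rational(-1, 5)), 2) = Add(Rational(-8, 5), 2) = Rational(2, 5)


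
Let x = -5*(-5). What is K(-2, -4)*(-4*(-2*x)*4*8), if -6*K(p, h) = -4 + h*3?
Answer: 51200/3 ≈ 17067.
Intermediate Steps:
x = 25
K(p, h) = 2/3 - h/2 (K(p, h) = -(-4 + h*3)/6 = -(-4 + 3*h)/6 = 2/3 - h/2)
K(-2, -4)*(-4*(-2*x)*4*8) = (2/3 - 1/2*(-4))*(-4*(-2*25)*4*8) = (2/3 + 2)*(-(-200)*4*8) = 8*(-4*(-200)*8)/3 = 8*(800*8)/3 = (8/3)*6400 = 51200/3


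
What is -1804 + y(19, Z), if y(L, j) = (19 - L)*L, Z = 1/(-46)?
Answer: -1804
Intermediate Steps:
Z = -1/46 ≈ -0.021739
y(L, j) = L*(19 - L)
-1804 + y(19, Z) = -1804 + 19*(19 - 1*19) = -1804 + 19*(19 - 19) = -1804 + 19*0 = -1804 + 0 = -1804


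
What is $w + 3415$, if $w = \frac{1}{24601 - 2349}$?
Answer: $\frac{75990581}{22252} \approx 3415.0$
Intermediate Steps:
$w = \frac{1}{22252} \approx 4.494 \cdot 10^{-5}$
$w + 3415 = \frac{1}{22252} + 3415 = \frac{75990581}{22252}$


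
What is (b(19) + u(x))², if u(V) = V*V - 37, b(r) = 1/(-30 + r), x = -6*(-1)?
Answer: 144/121 ≈ 1.1901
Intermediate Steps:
x = 6
u(V) = -37 + V² (u(V) = V² - 37 = -37 + V²)
(b(19) + u(x))² = (1/(-30 + 19) + (-37 + 6²))² = (1/(-11) + (-37 + 36))² = (-1/11 - 1)² = (-12/11)² = 144/121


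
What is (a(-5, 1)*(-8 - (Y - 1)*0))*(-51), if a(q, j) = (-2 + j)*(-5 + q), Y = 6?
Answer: 4080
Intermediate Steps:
a(q, j) = (-5 + q)*(-2 + j)
(a(-5, 1)*(-8 - (Y - 1)*0))*(-51) = ((10 - 5*1 - 2*(-5) + 1*(-5))*(-8 - (6 - 1)*0))*(-51) = ((10 - 5 + 10 - 5)*(-8 - 5*0))*(-51) = (10*(-8 - 1*0))*(-51) = (10*(-8 + 0))*(-51) = (10*(-8))*(-51) = -80*(-51) = 4080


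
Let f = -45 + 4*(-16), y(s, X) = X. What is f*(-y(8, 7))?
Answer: 763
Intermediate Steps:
f = -109 (f = -45 - 64 = -109)
f*(-y(8, 7)) = -(-109)*7 = -109*(-7) = 763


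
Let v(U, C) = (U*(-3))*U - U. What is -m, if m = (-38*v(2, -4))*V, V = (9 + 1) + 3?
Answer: -6916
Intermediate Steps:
V = 13 (V = 10 + 3 = 13)
v(U, C) = -U - 3*U**2 (v(U, C) = (-3*U)*U - U = -3*U**2 - U = -U - 3*U**2)
m = 6916 (m = -(-38)*2*(1 + 3*2)*13 = -(-38)*2*(1 + 6)*13 = -(-38)*2*7*13 = -38*(-14)*13 = 532*13 = 6916)
-m = -1*6916 = -6916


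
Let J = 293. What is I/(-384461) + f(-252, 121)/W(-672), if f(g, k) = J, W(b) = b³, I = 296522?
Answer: -12854856813847/16667177877504 ≈ -0.77127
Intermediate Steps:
f(g, k) = 293
I/(-384461) + f(-252, 121)/W(-672) = 296522/(-384461) + 293/((-672)³) = 296522*(-1/384461) + 293/(-303464448) = -296522/384461 + 293*(-1/303464448) = -296522/384461 - 293/303464448 = -12854856813847/16667177877504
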